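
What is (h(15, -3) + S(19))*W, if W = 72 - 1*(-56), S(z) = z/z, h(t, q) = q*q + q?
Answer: 896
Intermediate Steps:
h(t, q) = q + q² (h(t, q) = q² + q = q + q²)
S(z) = 1
W = 128 (W = 72 + 56 = 128)
(h(15, -3) + S(19))*W = (-3*(1 - 3) + 1)*128 = (-3*(-2) + 1)*128 = (6 + 1)*128 = 7*128 = 896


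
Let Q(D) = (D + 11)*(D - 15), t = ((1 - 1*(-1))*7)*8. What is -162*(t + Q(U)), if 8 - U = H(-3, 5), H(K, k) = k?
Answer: 9072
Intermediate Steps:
U = 3 (U = 8 - 1*5 = 8 - 5 = 3)
t = 112 (t = ((1 + 1)*7)*8 = (2*7)*8 = 14*8 = 112)
Q(D) = (-15 + D)*(11 + D) (Q(D) = (11 + D)*(-15 + D) = (-15 + D)*(11 + D))
-162*(t + Q(U)) = -162*(112 + (-165 + 3² - 4*3)) = -162*(112 + (-165 + 9 - 12)) = -162*(112 - 168) = -162*(-56) = 9072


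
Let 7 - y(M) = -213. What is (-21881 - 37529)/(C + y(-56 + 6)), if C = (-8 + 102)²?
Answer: -29705/4528 ≈ -6.5603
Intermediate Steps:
y(M) = 220 (y(M) = 7 - 1*(-213) = 7 + 213 = 220)
C = 8836 (C = 94² = 8836)
(-21881 - 37529)/(C + y(-56 + 6)) = (-21881 - 37529)/(8836 + 220) = -59410/9056 = -59410*1/9056 = -29705/4528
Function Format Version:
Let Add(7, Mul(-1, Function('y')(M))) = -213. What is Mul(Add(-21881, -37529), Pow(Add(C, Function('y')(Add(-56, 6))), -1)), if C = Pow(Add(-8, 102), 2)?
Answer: Rational(-29705, 4528) ≈ -6.5603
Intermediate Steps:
Function('y')(M) = 220 (Function('y')(M) = Add(7, Mul(-1, -213)) = Add(7, 213) = 220)
C = 8836 (C = Pow(94, 2) = 8836)
Mul(Add(-21881, -37529), Pow(Add(C, Function('y')(Add(-56, 6))), -1)) = Mul(Add(-21881, -37529), Pow(Add(8836, 220), -1)) = Mul(-59410, Pow(9056, -1)) = Mul(-59410, Rational(1, 9056)) = Rational(-29705, 4528)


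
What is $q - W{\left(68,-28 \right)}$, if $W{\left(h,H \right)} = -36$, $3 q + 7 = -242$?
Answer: $-47$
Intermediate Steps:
$q = -83$ ($q = - \frac{7}{3} + \frac{1}{3} \left(-242\right) = - \frac{7}{3} - \frac{242}{3} = -83$)
$q - W{\left(68,-28 \right)} = -83 - -36 = -83 + 36 = -47$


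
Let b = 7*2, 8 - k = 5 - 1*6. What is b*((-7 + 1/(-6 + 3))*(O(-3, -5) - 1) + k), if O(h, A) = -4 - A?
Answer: 126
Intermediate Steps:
k = 9 (k = 8 - (5 - 1*6) = 8 - (5 - 6) = 8 - 1*(-1) = 8 + 1 = 9)
b = 14
b*((-7 + 1/(-6 + 3))*(O(-3, -5) - 1) + k) = 14*((-7 + 1/(-6 + 3))*((-4 - 1*(-5)) - 1) + 9) = 14*((-7 + 1/(-3))*((-4 + 5) - 1) + 9) = 14*((-7 - ⅓)*(1 - 1) + 9) = 14*(-22/3*0 + 9) = 14*(0 + 9) = 14*9 = 126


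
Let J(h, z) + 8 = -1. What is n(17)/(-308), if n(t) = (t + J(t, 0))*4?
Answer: -8/77 ≈ -0.10390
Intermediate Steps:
J(h, z) = -9 (J(h, z) = -8 - 1 = -9)
n(t) = -36 + 4*t (n(t) = (t - 9)*4 = (-9 + t)*4 = -36 + 4*t)
n(17)/(-308) = (-36 + 4*17)/(-308) = (-36 + 68)*(-1/308) = 32*(-1/308) = -8/77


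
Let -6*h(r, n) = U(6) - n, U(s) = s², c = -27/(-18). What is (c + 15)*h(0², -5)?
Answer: -451/4 ≈ -112.75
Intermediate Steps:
c = 3/2 (c = -27*(-1/18) = 3/2 ≈ 1.5000)
h(r, n) = -6 + n/6 (h(r, n) = -(6² - n)/6 = -(36 - n)/6 = -6 + n/6)
(c + 15)*h(0², -5) = (3/2 + 15)*(-6 + (⅙)*(-5)) = 33*(-6 - ⅚)/2 = (33/2)*(-41/6) = -451/4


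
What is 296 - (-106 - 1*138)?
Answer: 540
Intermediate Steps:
296 - (-106 - 1*138) = 296 - (-106 - 138) = 296 - 1*(-244) = 296 + 244 = 540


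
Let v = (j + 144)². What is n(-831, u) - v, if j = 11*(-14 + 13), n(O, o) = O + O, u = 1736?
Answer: -19351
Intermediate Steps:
n(O, o) = 2*O
j = -11 (j = 11*(-1) = -11)
v = 17689 (v = (-11 + 144)² = 133² = 17689)
n(-831, u) - v = 2*(-831) - 1*17689 = -1662 - 17689 = -19351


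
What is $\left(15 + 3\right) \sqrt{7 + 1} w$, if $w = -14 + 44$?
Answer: $1080 \sqrt{2} \approx 1527.4$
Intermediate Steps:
$w = 30$
$\left(15 + 3\right) \sqrt{7 + 1} w = \left(15 + 3\right) \sqrt{7 + 1} \cdot 30 = 18 \sqrt{8} \cdot 30 = 18 \cdot 2 \sqrt{2} \cdot 30 = 36 \sqrt{2} \cdot 30 = 1080 \sqrt{2}$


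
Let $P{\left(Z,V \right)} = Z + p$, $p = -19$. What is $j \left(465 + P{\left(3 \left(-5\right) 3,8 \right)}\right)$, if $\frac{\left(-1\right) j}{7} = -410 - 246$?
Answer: $1841392$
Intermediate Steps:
$P{\left(Z,V \right)} = -19 + Z$ ($P{\left(Z,V \right)} = Z - 19 = -19 + Z$)
$j = 4592$ ($j = - 7 \left(-410 - 246\right) = \left(-7\right) \left(-656\right) = 4592$)
$j \left(465 + P{\left(3 \left(-5\right) 3,8 \right)}\right) = 4592 \left(465 + \left(-19 + 3 \left(-5\right) 3\right)\right) = 4592 \left(465 - 64\right) = 4592 \cdot 401 = 1841392$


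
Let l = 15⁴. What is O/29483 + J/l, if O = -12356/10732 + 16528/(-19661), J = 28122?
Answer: 14577064394476871/26244707073114375 ≈ 0.55543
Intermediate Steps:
l = 50625
O = -105077453/52750463 (O = -12356*1/10732 + 16528*(-1/19661) = -3089/2683 - 16528/19661 = -105077453/52750463 ≈ -1.9920)
O/29483 + J/l = -105077453/52750463/29483 + 28122/50625 = -105077453/52750463*1/29483 + 28122*(1/50625) = -105077453/1555241900629 + 9374/16875 = 14577064394476871/26244707073114375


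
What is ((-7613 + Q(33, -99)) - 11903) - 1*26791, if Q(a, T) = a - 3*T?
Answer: -45977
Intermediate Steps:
((-7613 + Q(33, -99)) - 11903) - 1*26791 = ((-7613 + (33 - 3*(-99))) - 11903) - 1*26791 = ((-7613 + (33 + 297)) - 11903) - 26791 = ((-7613 + 330) - 11903) - 26791 = (-7283 - 11903) - 26791 = -19186 - 26791 = -45977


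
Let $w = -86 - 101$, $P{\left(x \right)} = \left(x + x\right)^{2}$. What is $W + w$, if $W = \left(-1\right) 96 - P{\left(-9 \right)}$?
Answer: $-607$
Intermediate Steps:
$P{\left(x \right)} = 4 x^{2}$ ($P{\left(x \right)} = \left(2 x\right)^{2} = 4 x^{2}$)
$W = -420$ ($W = \left(-1\right) 96 - 4 \left(-9\right)^{2} = -96 - 4 \cdot 81 = -96 - 324 = -420$)
$w = -187$ ($w = -86 - 101 = -187$)
$W + w = -420 - 187 = -607$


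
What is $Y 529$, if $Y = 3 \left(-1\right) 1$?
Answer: $-1587$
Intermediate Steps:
$Y = -3$ ($Y = \left(-3\right) 1 = -3$)
$Y 529 = \left(-3\right) 529 = -1587$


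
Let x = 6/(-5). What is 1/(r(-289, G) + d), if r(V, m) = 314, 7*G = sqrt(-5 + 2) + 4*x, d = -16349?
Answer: -1/16035 ≈ -6.2364e-5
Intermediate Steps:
x = -6/5 (x = 6*(-1/5) = -6/5 ≈ -1.2000)
G = -24/35 + I*sqrt(3)/7 (G = (sqrt(-5 + 2) + 4*(-6/5))/7 = (sqrt(-3) - 24/5)/7 = (I*sqrt(3) - 24/5)/7 = (-24/5 + I*sqrt(3))/7 = -24/35 + I*sqrt(3)/7 ≈ -0.68571 + 0.24744*I)
1/(r(-289, G) + d) = 1/(314 - 16349) = 1/(-16035) = -1/16035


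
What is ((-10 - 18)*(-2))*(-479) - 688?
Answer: -27512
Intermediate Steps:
((-10 - 18)*(-2))*(-479) - 688 = -28*(-2)*(-479) - 688 = 56*(-479) - 688 = -26824 - 688 = -27512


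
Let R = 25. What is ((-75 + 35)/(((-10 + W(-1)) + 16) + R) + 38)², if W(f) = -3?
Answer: 65536/49 ≈ 1337.5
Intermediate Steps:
((-75 + 35)/(((-10 + W(-1)) + 16) + R) + 38)² = ((-75 + 35)/(((-10 - 3) + 16) + 25) + 38)² = (-40/((-13 + 16) + 25) + 38)² = (-40/(3 + 25) + 38)² = (-40/28 + 38)² = (-40*1/28 + 38)² = (-10/7 + 38)² = (256/7)² = 65536/49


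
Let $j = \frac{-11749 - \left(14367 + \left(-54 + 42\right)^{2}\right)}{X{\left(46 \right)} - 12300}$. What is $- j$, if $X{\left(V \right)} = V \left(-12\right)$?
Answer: $- \frac{6565}{3213} \approx -2.0433$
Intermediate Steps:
$X{\left(V \right)} = - 12 V$
$j = \frac{6565}{3213}$ ($j = \frac{-11749 - \left(14367 + \left(-54 + 42\right)^{2}\right)}{\left(-12\right) 46 - 12300} = \frac{-11749 - 14511}{-552 - 12300} = \frac{-11749 - 14511}{-12852} = \left(-11749 - 14511\right) \left(- \frac{1}{12852}\right) = \left(-26260\right) \left(- \frac{1}{12852}\right) = \frac{6565}{3213} \approx 2.0433$)
$- j = \left(-1\right) \frac{6565}{3213} = - \frac{6565}{3213}$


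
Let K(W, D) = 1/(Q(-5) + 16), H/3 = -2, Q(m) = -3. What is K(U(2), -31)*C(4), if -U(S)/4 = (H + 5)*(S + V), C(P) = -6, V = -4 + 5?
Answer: -6/13 ≈ -0.46154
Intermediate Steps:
V = 1
H = -6 (H = 3*(-2) = -6)
U(S) = 4 + 4*S (U(S) = -4*(-6 + 5)*(S + 1) = -(-4)*(1 + S) = -4*(-1 - S) = 4 + 4*S)
K(W, D) = 1/13 (K(W, D) = 1/(-3 + 16) = 1/13)
K(U(2), -31)*C(4) = (1/13)*(-6) = -6/13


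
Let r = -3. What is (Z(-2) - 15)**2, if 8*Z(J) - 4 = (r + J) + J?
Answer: 15129/64 ≈ 236.39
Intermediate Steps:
Z(J) = 1/8 + J/4 (Z(J) = 1/2 + ((-3 + J) + J)/8 = 1/2 + (-3 + 2*J)/8 = 1/2 + (-3/8 + J/4) = 1/8 + J/4)
(Z(-2) - 15)**2 = ((1/8 + (1/4)*(-2)) - 15)**2 = ((1/8 - 1/2) - 15)**2 = (-3/8 - 15)**2 = (-123/8)**2 = 15129/64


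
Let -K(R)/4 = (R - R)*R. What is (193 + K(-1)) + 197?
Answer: 390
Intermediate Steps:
K(R) = 0 (K(R) = -4*(R - R)*R = -0*R = -4*0 = 0)
(193 + K(-1)) + 197 = (193 + 0) + 197 = 193 + 197 = 390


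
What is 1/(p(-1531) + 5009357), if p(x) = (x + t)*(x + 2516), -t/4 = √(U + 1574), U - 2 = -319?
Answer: 1750661/6119871291242 + 985*√1257/3059935645621 ≈ 2.9747e-7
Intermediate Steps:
U = -317 (U = 2 - 319 = -317)
t = -4*√1257 (t = -4*√(-317 + 1574) = -4*√1257 ≈ -141.82)
p(x) = (2516 + x)*(x - 4*√1257) (p(x) = (x - 4*√1257)*(x + 2516) = (x - 4*√1257)*(2516 + x) = (2516 + x)*(x - 4*√1257))
1/(p(-1531) + 5009357) = 1/(((-1531)² - 10064*√1257 + 2516*(-1531) - 4*(-1531)*√1257) + 5009357) = 1/((2343961 - 10064*√1257 - 3851996 + 6124*√1257) + 5009357) = 1/((-1508035 - 3940*√1257) + 5009357) = 1/(3501322 - 3940*√1257)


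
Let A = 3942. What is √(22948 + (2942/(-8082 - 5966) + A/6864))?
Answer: √1447014371764533/251108 ≈ 151.49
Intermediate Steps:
√(22948 + (2942/(-8082 - 5966) + A/6864)) = √(22948 + (2942/(-8082 - 5966) + 3942/6864)) = √(22948 + (2942/(-14048) + 3942*(1/6864))) = √(22948 + (2942*(-1/14048) + 657/1144)) = √(22948 + (-1471/7024 + 657/1144)) = √(22948 + 366493/1004432) = √(23050072029/1004432) = √1447014371764533/251108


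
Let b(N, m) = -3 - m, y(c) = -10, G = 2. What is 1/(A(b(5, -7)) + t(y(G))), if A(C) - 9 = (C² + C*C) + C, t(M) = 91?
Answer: 1/136 ≈ 0.0073529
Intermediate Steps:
A(C) = 9 + C + 2*C² (A(C) = 9 + ((C² + C*C) + C) = 9 + ((C² + C²) + C) = 9 + (2*C² + C) = 9 + (C + 2*C²) = 9 + C + 2*C²)
1/(A(b(5, -7)) + t(y(G))) = 1/((9 + (-3 - 1*(-7)) + 2*(-3 - 1*(-7))²) + 91) = 1/((9 + (-3 + 7) + 2*(-3 + 7)²) + 91) = 1/((9 + 4 + 2*4²) + 91) = 1/((9 + 4 + 2*16) + 91) = 1/((9 + 4 + 32) + 91) = 1/(45 + 91) = 1/136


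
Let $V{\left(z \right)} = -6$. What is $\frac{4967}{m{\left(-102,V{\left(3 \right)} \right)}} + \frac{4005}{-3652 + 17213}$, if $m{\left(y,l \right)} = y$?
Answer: $- \frac{66948977}{1383222} \approx -48.401$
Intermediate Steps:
$\frac{4967}{m{\left(-102,V{\left(3 \right)} \right)}} + \frac{4005}{-3652 + 17213} = \frac{4967}{-102} + \frac{4005}{-3652 + 17213} = 4967 \left(- \frac{1}{102}\right) + \frac{4005}{13561} = - \frac{4967}{102} + 4005 \cdot \frac{1}{13561} = - \frac{4967}{102} + \frac{4005}{13561} = - \frac{66948977}{1383222}$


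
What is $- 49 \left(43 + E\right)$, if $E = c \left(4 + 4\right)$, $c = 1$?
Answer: $-2499$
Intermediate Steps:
$E = 8$ ($E = 1 \left(4 + 4\right) = 1 \cdot 8 = 8$)
$- 49 \left(43 + E\right) = - 49 \left(43 + 8\right) = \left(-49\right) 51 = -2499$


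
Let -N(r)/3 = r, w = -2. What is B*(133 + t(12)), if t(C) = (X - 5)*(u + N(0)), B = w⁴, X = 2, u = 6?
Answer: 1840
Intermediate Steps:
N(r) = -3*r
B = 16 (B = (-2)⁴ = 16)
t(C) = -18 (t(C) = (2 - 5)*(6 - 3*0) = -3*(6 + 0) = -3*6 = -18)
B*(133 + t(12)) = 16*(133 - 18) = 16*115 = 1840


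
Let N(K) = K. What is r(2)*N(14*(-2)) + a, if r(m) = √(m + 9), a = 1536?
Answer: 1536 - 28*√11 ≈ 1443.1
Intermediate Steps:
r(m) = √(9 + m)
r(2)*N(14*(-2)) + a = √(9 + 2)*(14*(-2)) + 1536 = √11*(-28) + 1536 = -28*√11 + 1536 = 1536 - 28*√11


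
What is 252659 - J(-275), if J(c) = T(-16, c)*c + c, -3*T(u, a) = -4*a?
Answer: 456302/3 ≈ 1.5210e+5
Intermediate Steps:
T(u, a) = 4*a/3 (T(u, a) = -(-4)*a/3 = 4*a/3)
J(c) = c + 4*c**2/3 (J(c) = (4*c/3)*c + c = 4*c**2/3 + c = c + 4*c**2/3)
252659 - J(-275) = 252659 - (-275)*(3 + 4*(-275))/3 = 252659 - (-275)*(3 - 1100)/3 = 252659 - (-275)*(-1097)/3 = 252659 - 1*301675/3 = 252659 - 301675/3 = 456302/3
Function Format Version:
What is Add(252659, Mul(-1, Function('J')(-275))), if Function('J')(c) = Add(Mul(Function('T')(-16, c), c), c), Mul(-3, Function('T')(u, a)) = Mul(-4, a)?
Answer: Rational(456302, 3) ≈ 1.5210e+5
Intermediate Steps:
Function('T')(u, a) = Mul(Rational(4, 3), a) (Function('T')(u, a) = Mul(Rational(-1, 3), Mul(-4, a)) = Mul(Rational(4, 3), a))
Function('J')(c) = Add(c, Mul(Rational(4, 3), Pow(c, 2))) (Function('J')(c) = Add(Mul(Mul(Rational(4, 3), c), c), c) = Add(Mul(Rational(4, 3), Pow(c, 2)), c) = Add(c, Mul(Rational(4, 3), Pow(c, 2))))
Add(252659, Mul(-1, Function('J')(-275))) = Add(252659, Mul(-1, Mul(Rational(1, 3), -275, Add(3, Mul(4, -275))))) = Add(252659, Mul(-1, Mul(Rational(1, 3), -275, Add(3, -1100)))) = Add(252659, Mul(-1, Mul(Rational(1, 3), -275, -1097))) = Add(252659, Mul(-1, Rational(301675, 3))) = Add(252659, Rational(-301675, 3)) = Rational(456302, 3)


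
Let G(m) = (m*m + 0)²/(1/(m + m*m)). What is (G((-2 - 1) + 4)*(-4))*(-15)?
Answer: 120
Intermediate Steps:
G(m) = m⁴*(m + m²) (G(m) = (m² + 0)²/(1/(m + m²)) = (m²)²*(m + m²) = m⁴*(m + m²))
(G((-2 - 1) + 4)*(-4))*(-15) = ((((-2 - 1) + 4)⁵*(1 + ((-2 - 1) + 4)))*(-4))*(-15) = (((-3 + 4)⁵*(1 + (-3 + 4)))*(-4))*(-15) = ((1⁵*(1 + 1))*(-4))*(-15) = ((1*2)*(-4))*(-15) = (2*(-4))*(-15) = -8*(-15) = 120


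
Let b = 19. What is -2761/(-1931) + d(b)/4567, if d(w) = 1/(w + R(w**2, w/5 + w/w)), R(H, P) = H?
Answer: 4791606991/3351173260 ≈ 1.4298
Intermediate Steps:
d(w) = 1/(w + w**2)
-2761/(-1931) + d(b)/4567 = -2761/(-1931) + (1/(19*(1 + 19)))/4567 = -2761*(-1/1931) + ((1/19)/20)*(1/4567) = 2761/1931 + ((1/19)*(1/20))*(1/4567) = 2761/1931 + (1/380)*(1/4567) = 2761/1931 + 1/1735460 = 4791606991/3351173260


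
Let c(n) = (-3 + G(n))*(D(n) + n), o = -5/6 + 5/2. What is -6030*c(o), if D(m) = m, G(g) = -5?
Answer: 160800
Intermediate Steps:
o = 5/3 (o = -5*1/6 + 5*(1/2) = -5/6 + 5/2 = 5/3 ≈ 1.6667)
c(n) = -16*n (c(n) = (-3 - 5)*(n + n) = -16*n)
-6030*c(o) = -6030*(-16*5/3) = -6030*(-80)/3 = -1206*(-400/3) = 160800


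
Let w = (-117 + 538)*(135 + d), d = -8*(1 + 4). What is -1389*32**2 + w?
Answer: -1382341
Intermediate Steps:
d = -40 (d = -8*5 = -40)
w = 39995 (w = (-117 + 538)*(135 - 40) = 421*95 = 39995)
-1389*32**2 + w = -1389*32**2 + 39995 = -1389*1024 + 39995 = -1422336 + 39995 = -1382341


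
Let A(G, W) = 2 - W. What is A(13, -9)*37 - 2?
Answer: 405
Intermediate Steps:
A(13, -9)*37 - 2 = (2 - 1*(-9))*37 - 2 = (2 + 9)*37 - 2 = 11*37 - 2 = 407 - 2 = 405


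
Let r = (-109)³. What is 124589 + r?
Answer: -1170440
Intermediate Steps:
r = -1295029
124589 + r = 124589 - 1295029 = -1170440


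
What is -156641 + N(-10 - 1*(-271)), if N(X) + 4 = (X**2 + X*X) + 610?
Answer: -19793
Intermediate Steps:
N(X) = 606 + 2*X**2 (N(X) = -4 + ((X**2 + X*X) + 610) = -4 + ((X**2 + X**2) + 610) = -4 + (2*X**2 + 610) = -4 + (610 + 2*X**2) = 606 + 2*X**2)
-156641 + N(-10 - 1*(-271)) = -156641 + (606 + 2*(-10 - 1*(-271))**2) = -156641 + (606 + 2*(-10 + 271)**2) = -156641 + (606 + 2*261**2) = -156641 + (606 + 2*68121) = -156641 + (606 + 136242) = -156641 + 136848 = -19793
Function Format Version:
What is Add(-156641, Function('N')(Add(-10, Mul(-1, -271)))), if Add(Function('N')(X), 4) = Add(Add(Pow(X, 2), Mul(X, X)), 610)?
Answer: -19793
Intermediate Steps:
Function('N')(X) = Add(606, Mul(2, Pow(X, 2))) (Function('N')(X) = Add(-4, Add(Add(Pow(X, 2), Mul(X, X)), 610)) = Add(-4, Add(Add(Pow(X, 2), Pow(X, 2)), 610)) = Add(-4, Add(Mul(2, Pow(X, 2)), 610)) = Add(-4, Add(610, Mul(2, Pow(X, 2)))) = Add(606, Mul(2, Pow(X, 2))))
Add(-156641, Function('N')(Add(-10, Mul(-1, -271)))) = Add(-156641, Add(606, Mul(2, Pow(Add(-10, Mul(-1, -271)), 2)))) = Add(-156641, Add(606, Mul(2, Pow(Add(-10, 271), 2)))) = Add(-156641, Add(606, Mul(2, Pow(261, 2)))) = Add(-156641, Add(606, Mul(2, 68121))) = Add(-156641, Add(606, 136242)) = Add(-156641, 136848) = -19793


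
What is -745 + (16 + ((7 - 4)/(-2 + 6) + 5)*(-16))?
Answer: -821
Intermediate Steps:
-745 + (16 + ((7 - 4)/(-2 + 6) + 5)*(-16)) = -745 + (16 + (3/4 + 5)*(-16)) = -745 + (16 + (3*(¼) + 5)*(-16)) = -745 + (16 + (¾ + 5)*(-16)) = -745 + (16 + (23/4)*(-16)) = -745 + (16 - 92) = -745 - 76 = -821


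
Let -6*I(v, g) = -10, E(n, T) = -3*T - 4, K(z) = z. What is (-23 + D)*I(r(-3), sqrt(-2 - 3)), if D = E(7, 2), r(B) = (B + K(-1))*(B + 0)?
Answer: -55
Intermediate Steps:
r(B) = B*(-1 + B) (r(B) = (B - 1)*(B + 0) = (-1 + B)*B = B*(-1 + B))
E(n, T) = -4 - 3*T
I(v, g) = 5/3 (I(v, g) = -1/6*(-10) = 5/3)
D = -10 (D = -4 - 3*2 = -4 - 6 = -10)
(-23 + D)*I(r(-3), sqrt(-2 - 3)) = (-23 - 10)*(5/3) = -33*5/3 = -55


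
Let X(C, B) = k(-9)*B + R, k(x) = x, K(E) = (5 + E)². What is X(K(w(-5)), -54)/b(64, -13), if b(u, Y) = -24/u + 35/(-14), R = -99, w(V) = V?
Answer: -3096/23 ≈ -134.61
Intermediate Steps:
X(C, B) = -99 - 9*B (X(C, B) = -9*B - 99 = -99 - 9*B)
b(u, Y) = -5/2 - 24/u (b(u, Y) = -24/u + 35*(-1/14) = -24/u - 5/2 = -5/2 - 24/u)
X(K(w(-5)), -54)/b(64, -13) = (-99 - 9*(-54))/(-5/2 - 24/64) = (-99 + 486)/(-5/2 - 24*1/64) = 387/(-5/2 - 3/8) = 387/(-23/8) = 387*(-8/23) = -3096/23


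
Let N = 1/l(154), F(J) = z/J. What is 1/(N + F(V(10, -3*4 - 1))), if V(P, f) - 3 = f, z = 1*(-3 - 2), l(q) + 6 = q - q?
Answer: 3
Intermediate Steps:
l(q) = -6 (l(q) = -6 + (q - q) = -6 + 0 = -6)
z = -5 (z = 1*(-5) = -5)
V(P, f) = 3 + f
F(J) = -5/J
N = -1/6 (N = 1/(-6) = -1/6 ≈ -0.16667)
1/(N + F(V(10, -3*4 - 1))) = 1/(-1/6 - 5/(3 + (-3*4 - 1))) = 1/(-1/6 - 5/(3 + (-12 - 1))) = 1/(-1/6 - 5/(3 - 13)) = 1/(-1/6 - 5/(-10)) = 1/(-1/6 - 5*(-1/10)) = 1/(-1/6 + 1/2) = 1/(1/3) = 3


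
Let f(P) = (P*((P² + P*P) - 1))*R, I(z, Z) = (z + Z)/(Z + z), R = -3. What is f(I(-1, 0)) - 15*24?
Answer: -363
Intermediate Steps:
I(z, Z) = 1 (I(z, Z) = (Z + z)/(Z + z) = 1)
f(P) = -3*P*(-1 + 2*P²) (f(P) = (P*((P² + P*P) - 1))*(-3) = (P*((P² + P²) - 1))*(-3) = (P*(2*P² - 1))*(-3) = (P*(-1 + 2*P²))*(-3) = -3*P*(-1 + 2*P²))
f(I(-1, 0)) - 15*24 = (-6*1³ + 3*1) - 15*24 = (-6*1 + 3) - 360 = (-6 + 3) - 360 = -3 - 360 = -363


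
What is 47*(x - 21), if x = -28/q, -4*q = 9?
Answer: -3619/9 ≈ -402.11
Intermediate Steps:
q = -9/4 (q = -1/4*9 = -9/4 ≈ -2.2500)
x = 112/9 (x = -28/(-9/4) = -28*(-4/9) = 112/9 ≈ 12.444)
47*(x - 21) = 47*(112/9 - 21) = 47*(-77/9) = -3619/9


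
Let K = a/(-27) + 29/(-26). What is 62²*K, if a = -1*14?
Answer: -805318/351 ≈ -2294.4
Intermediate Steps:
a = -14
K = -419/702 (K = -14/(-27) + 29/(-26) = -14*(-1/27) + 29*(-1/26) = 14/27 - 29/26 = -419/702 ≈ -0.59687)
62²*K = 62²*(-419/702) = 3844*(-419/702) = -805318/351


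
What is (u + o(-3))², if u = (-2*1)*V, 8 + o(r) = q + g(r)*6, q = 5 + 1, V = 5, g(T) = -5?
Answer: 1764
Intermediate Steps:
q = 6
o(r) = -32 (o(r) = -8 + (6 - 5*6) = -8 + (6 - 30) = -8 - 24 = -32)
u = -10 (u = -2*1*5 = -2*5 = -10)
(u + o(-3))² = (-10 - 32)² = (-42)² = 1764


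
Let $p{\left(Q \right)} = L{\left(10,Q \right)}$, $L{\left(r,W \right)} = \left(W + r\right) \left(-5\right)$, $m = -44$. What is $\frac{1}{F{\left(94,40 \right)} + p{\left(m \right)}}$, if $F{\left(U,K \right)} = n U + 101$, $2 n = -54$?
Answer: $- \frac{1}{2267} \approx -0.00044111$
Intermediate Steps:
$n = -27$ ($n = \frac{1}{2} \left(-54\right) = -27$)
$L{\left(r,W \right)} = - 5 W - 5 r$
$F{\left(U,K \right)} = 101 - 27 U$ ($F{\left(U,K \right)} = - 27 U + 101 = 101 - 27 U$)
$p{\left(Q \right)} = -50 - 5 Q$ ($p{\left(Q \right)} = - 5 Q - 50 = -50 - 5 Q$)
$\frac{1}{F{\left(94,40 \right)} + p{\left(m \right)}} = \frac{1}{\left(101 - 2538\right) - -170} = \frac{1}{\left(101 - 2538\right) + \left(-50 + 220\right)} = \frac{1}{-2437 + 170} = \frac{1}{-2267} = - \frac{1}{2267}$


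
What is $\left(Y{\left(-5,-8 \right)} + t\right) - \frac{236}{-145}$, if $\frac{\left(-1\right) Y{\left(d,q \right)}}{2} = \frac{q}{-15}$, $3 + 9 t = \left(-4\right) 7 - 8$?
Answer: $- \frac{547}{145} \approx -3.7724$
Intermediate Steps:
$t = - \frac{13}{3}$ ($t = - \frac{1}{3} + \frac{\left(-4\right) 7 - 8}{9} = - \frac{1}{3} + \frac{-28 - 8}{9} = - \frac{1}{3} + \frac{1}{9} \left(-36\right) = - \frac{1}{3} - 4 = - \frac{13}{3} \approx -4.3333$)
$Y{\left(d,q \right)} = \frac{2 q}{15}$ ($Y{\left(d,q \right)} = - 2 \frac{q}{-15} = - 2 q \left(- \frac{1}{15}\right) = - 2 \left(- \frac{q}{15}\right) = \frac{2 q}{15}$)
$\left(Y{\left(-5,-8 \right)} + t\right) - \frac{236}{-145} = \left(\frac{2}{15} \left(-8\right) - \frac{13}{3}\right) - \frac{236}{-145} = \left(- \frac{16}{15} - \frac{13}{3}\right) - - \frac{236}{145} = - \frac{27}{5} + \frac{236}{145} = - \frac{547}{145}$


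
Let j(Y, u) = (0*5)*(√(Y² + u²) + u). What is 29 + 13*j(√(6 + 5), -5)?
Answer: 29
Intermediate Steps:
j(Y, u) = 0 (j(Y, u) = 0*(u + √(Y² + u²)) = 0)
29 + 13*j(√(6 + 5), -5) = 29 + 13*0 = 29 + 0 = 29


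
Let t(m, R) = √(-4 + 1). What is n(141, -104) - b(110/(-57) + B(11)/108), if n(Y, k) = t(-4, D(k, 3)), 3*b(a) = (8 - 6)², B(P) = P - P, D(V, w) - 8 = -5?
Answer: -4/3 + I*√3 ≈ -1.3333 + 1.732*I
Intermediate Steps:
D(V, w) = 3 (D(V, w) = 8 - 5 = 3)
B(P) = 0
t(m, R) = I*√3 (t(m, R) = √(-3) = I*√3)
b(a) = 4/3 (b(a) = (8 - 6)²/3 = (⅓)*2² = (⅓)*4 = 4/3)
n(Y, k) = I*√3
n(141, -104) - b(110/(-57) + B(11)/108) = I*√3 - 1*4/3 = I*√3 - 4/3 = -4/3 + I*√3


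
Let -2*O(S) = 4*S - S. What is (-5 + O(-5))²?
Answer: 25/4 ≈ 6.2500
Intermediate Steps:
O(S) = -3*S/2 (O(S) = -(4*S - S)/2 = -3*S/2)
(-5 + O(-5))² = (-5 - 3/2*(-5))² = (-5 + 15/2)² = (5/2)² = 25/4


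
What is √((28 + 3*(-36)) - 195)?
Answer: 5*I*√11 ≈ 16.583*I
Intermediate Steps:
√((28 + 3*(-36)) - 195) = √((28 - 108) - 195) = √(-80 - 195) = √(-275) = 5*I*√11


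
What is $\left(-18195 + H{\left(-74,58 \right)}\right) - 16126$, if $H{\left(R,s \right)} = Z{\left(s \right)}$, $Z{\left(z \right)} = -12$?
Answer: $-34333$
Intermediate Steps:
$H{\left(R,s \right)} = -12$
$\left(-18195 + H{\left(-74,58 \right)}\right) - 16126 = \left(-18195 - 12\right) - 16126 = -18207 - 16126 = -34333$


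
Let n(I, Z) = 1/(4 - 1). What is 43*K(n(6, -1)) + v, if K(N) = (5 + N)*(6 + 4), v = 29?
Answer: 6967/3 ≈ 2322.3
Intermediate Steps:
n(I, Z) = ⅓ (n(I, Z) = 1/3 = ⅓)
K(N) = 50 + 10*N (K(N) = (5 + N)*10 = 50 + 10*N)
43*K(n(6, -1)) + v = 43*(50 + 10*(⅓)) + 29 = 43*(50 + 10/3) + 29 = 43*(160/3) + 29 = 6880/3 + 29 = 6967/3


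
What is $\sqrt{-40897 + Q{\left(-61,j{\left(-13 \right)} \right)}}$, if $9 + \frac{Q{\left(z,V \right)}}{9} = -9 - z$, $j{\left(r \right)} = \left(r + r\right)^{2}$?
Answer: $i \sqrt{40510} \approx 201.27 i$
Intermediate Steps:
$j{\left(r \right)} = 4 r^{2}$ ($j{\left(r \right)} = \left(2 r\right)^{2} = 4 r^{2}$)
$Q{\left(z,V \right)} = -162 - 9 z$ ($Q{\left(z,V \right)} = -81 + 9 \left(-9 - z\right) = -81 - \left(81 + 9 z\right) = -162 - 9 z$)
$\sqrt{-40897 + Q{\left(-61,j{\left(-13 \right)} \right)}} = \sqrt{-40897 - -387} = \sqrt{-40897 + \left(-162 + 549\right)} = \sqrt{-40897 + 387} = \sqrt{-40510} = i \sqrt{40510}$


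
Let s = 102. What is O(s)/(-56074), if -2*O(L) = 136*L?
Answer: 3468/28037 ≈ 0.12369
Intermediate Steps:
O(L) = -68*L
O(s)/(-56074) = -68*102/(-56074) = -6936*(-1/56074) = 3468/28037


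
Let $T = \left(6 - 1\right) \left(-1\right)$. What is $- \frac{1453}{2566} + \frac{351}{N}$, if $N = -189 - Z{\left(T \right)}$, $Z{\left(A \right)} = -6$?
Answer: $- \frac{388855}{156526} \approx -2.4843$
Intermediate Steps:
$T = -5$ ($T = 5 \left(-1\right) = -5$)
$N = -183$ ($N = -189 - -6 = -189 + 6 = -183$)
$- \frac{1453}{2566} + \frac{351}{N} = - \frac{1453}{2566} + \frac{351}{-183} = \left(-1453\right) \frac{1}{2566} + 351 \left(- \frac{1}{183}\right) = - \frac{1453}{2566} - \frac{117}{61} = - \frac{388855}{156526}$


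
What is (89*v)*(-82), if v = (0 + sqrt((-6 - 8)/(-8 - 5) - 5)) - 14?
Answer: 102172 - 7298*I*sqrt(663)/13 ≈ 1.0217e+5 - 14455.0*I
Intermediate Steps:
v = -14 + I*sqrt(663)/13 (v = (0 + sqrt(-14/(-13) - 5)) - 14 = (0 + sqrt(-14*(-1/13) - 5)) - 14 = (0 + sqrt(14/13 - 5)) - 14 = (0 + sqrt(-51/13)) - 14 = (0 + I*sqrt(663)/13) - 14 = I*sqrt(663)/13 - 14 = -14 + I*sqrt(663)/13 ≈ -14.0 + 1.9807*I)
(89*v)*(-82) = (89*(-14 + I*sqrt(663)/13))*(-82) = (-1246 + 89*I*sqrt(663)/13)*(-82) = 102172 - 7298*I*sqrt(663)/13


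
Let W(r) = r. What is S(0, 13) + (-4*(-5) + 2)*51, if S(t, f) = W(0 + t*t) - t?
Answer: 1122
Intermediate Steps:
S(t, f) = t**2 - t (S(t, f) = (0 + t*t) - t = (0 + t**2) - t = t**2 - t)
S(0, 13) + (-4*(-5) + 2)*51 = 0*(-1 + 0) + (-4*(-5) + 2)*51 = 0*(-1) + (20 + 2)*51 = 0 + 22*51 = 0 + 1122 = 1122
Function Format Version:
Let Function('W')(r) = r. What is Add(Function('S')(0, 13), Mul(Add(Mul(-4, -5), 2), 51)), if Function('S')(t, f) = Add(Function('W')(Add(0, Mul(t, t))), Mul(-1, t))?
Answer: 1122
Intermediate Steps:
Function('S')(t, f) = Add(Pow(t, 2), Mul(-1, t)) (Function('S')(t, f) = Add(Add(0, Mul(t, t)), Mul(-1, t)) = Add(Add(0, Pow(t, 2)), Mul(-1, t)) = Add(Pow(t, 2), Mul(-1, t)))
Add(Function('S')(0, 13), Mul(Add(Mul(-4, -5), 2), 51)) = Add(Mul(0, Add(-1, 0)), Mul(Add(Mul(-4, -5), 2), 51)) = Add(Mul(0, -1), Mul(Add(20, 2), 51)) = Add(0, Mul(22, 51)) = Add(0, 1122) = 1122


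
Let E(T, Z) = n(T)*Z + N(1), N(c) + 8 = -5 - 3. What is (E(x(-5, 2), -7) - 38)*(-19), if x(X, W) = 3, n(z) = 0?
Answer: 1026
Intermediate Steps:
N(c) = -16 (N(c) = -8 + (-5 - 3) = -8 - 8 = -16)
E(T, Z) = -16 (E(T, Z) = 0*Z - 16 = 0 - 16 = -16)
(E(x(-5, 2), -7) - 38)*(-19) = (-16 - 38)*(-19) = -54*(-19) = 1026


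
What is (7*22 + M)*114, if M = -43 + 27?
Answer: 15732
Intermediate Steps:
M = -16
(7*22 + M)*114 = (7*22 - 16)*114 = (154 - 16)*114 = 138*114 = 15732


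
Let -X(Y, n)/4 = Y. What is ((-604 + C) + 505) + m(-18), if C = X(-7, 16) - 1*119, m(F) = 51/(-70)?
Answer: -13351/70 ≈ -190.73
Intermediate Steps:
X(Y, n) = -4*Y
m(F) = -51/70 (m(F) = 51*(-1/70) = -51/70)
C = -91 (C = -4*(-7) - 1*119 = 28 - 119 = -91)
((-604 + C) + 505) + m(-18) = ((-604 - 91) + 505) - 51/70 = (-695 + 505) - 51/70 = -190 - 51/70 = -13351/70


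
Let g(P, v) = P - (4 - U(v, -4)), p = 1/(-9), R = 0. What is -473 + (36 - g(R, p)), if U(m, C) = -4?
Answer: -429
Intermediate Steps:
p = -⅑ ≈ -0.11111
g(P, v) = -8 + P (g(P, v) = P - (4 - 1*(-4)) = P - (4 + 4) = P - 1*8 = P - 8 = -8 + P)
-473 + (36 - g(R, p)) = -473 + (36 - (-8 + 0)) = -473 + (36 - 1*(-8)) = -473 + (36 + 8) = -473 + 44 = -429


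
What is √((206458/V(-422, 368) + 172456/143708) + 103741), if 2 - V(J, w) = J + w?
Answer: √554655380740631/71854 ≈ 327.76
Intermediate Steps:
V(J, w) = 2 - J - w (V(J, w) = 2 - (J + w) = 2 + (-J - w) = 2 - J - w)
√((206458/V(-422, 368) + 172456/143708) + 103741) = √((206458/(2 - 1*(-422) - 1*368) + 172456/143708) + 103741) = √((206458/(2 + 422 - 368) + 172456*(1/143708)) + 103741) = √((206458/56 + 43114/35927) + 103741) = √((206458*(1/56) + 43114/35927) + 103741) = √((14747/4 + 43114/35927) + 103741) = √(529987925/143708 + 103741) = √(15438399553/143708) = √554655380740631/71854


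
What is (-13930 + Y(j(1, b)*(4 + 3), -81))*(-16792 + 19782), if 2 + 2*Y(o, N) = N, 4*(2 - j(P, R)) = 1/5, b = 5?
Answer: -41774785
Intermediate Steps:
j(P, R) = 39/20 (j(P, R) = 2 - ¼/5 = 2 - ¼*⅕ = 2 - 1/20 = 39/20)
Y(o, N) = -1 + N/2
(-13930 + Y(j(1, b)*(4 + 3), -81))*(-16792 + 19782) = (-13930 + (-1 + (½)*(-81)))*(-16792 + 19782) = (-13930 + (-1 - 81/2))*2990 = (-13930 - 83/2)*2990 = -27943/2*2990 = -41774785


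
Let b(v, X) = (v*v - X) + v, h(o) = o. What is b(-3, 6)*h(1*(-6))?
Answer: 0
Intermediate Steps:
b(v, X) = v + v**2 - X (b(v, X) = (v**2 - X) + v = v + v**2 - X)
b(-3, 6)*h(1*(-6)) = (-3 + (-3)**2 - 1*6)*(1*(-6)) = (-3 + 9 - 6)*(-6) = 0*(-6) = 0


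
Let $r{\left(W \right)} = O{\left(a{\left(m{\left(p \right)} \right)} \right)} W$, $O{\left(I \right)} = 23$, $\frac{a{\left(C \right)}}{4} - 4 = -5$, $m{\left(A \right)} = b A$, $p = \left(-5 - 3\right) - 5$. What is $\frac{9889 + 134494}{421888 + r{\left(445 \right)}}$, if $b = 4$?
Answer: $\frac{144383}{432123} \approx 0.33412$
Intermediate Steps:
$p = -13$ ($p = -8 - 5 = -13$)
$m{\left(A \right)} = 4 A$
$a{\left(C \right)} = -4$ ($a{\left(C \right)} = 16 + 4 \left(-5\right) = 16 - 20 = -4$)
$r{\left(W \right)} = 23 W$
$\frac{9889 + 134494}{421888 + r{\left(445 \right)}} = \frac{9889 + 134494}{421888 + 23 \cdot 445} = \frac{144383}{421888 + 10235} = \frac{144383}{432123}$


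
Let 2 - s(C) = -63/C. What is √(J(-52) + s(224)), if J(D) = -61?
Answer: I*√3758/8 ≈ 7.6628*I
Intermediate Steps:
s(C) = 2 + 63/C (s(C) = 2 - (-63)/C = 2 + 63/C)
√(J(-52) + s(224)) = √(-61 + (2 + 63/224)) = √(-61 + (2 + 63*(1/224))) = √(-61 + (2 + 9/32)) = √(-61 + 73/32) = √(-1879/32) = I*√3758/8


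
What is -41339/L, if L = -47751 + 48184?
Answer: -41339/433 ≈ -95.471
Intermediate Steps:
L = 433
-41339/L = -41339/433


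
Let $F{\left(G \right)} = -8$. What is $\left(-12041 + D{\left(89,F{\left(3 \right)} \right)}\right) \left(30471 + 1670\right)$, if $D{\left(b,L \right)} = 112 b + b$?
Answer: $-63767744$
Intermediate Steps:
$D{\left(b,L \right)} = 113 b$
$\left(-12041 + D{\left(89,F{\left(3 \right)} \right)}\right) \left(30471 + 1670\right) = \left(-12041 + 113 \cdot 89\right) \left(30471 + 1670\right) = \left(-12041 + 10057\right) 32141 = \left(-1984\right) 32141 = -63767744$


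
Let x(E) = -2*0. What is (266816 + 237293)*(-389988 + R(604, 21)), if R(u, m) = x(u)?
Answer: -196596460692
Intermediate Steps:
x(E) = 0
R(u, m) = 0
(266816 + 237293)*(-389988 + R(604, 21)) = (266816 + 237293)*(-389988 + 0) = 504109*(-389988) = -196596460692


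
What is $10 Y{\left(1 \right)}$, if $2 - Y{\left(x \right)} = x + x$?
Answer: $0$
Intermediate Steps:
$Y{\left(x \right)} = 2 - 2 x$ ($Y{\left(x \right)} = 2 - \left(x + x\right) = 2 - 2 x$)
$10 Y{\left(1 \right)} = 10 \left(2 - 2\right) = 10 \cdot 0 = 0$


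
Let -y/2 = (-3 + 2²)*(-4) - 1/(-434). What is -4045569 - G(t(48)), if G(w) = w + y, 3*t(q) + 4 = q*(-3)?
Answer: -2633638508/651 ≈ -4.0455e+6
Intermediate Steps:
t(q) = -4/3 - q (t(q) = -4/3 + (q*(-3))/3 = -4/3 + (-3*q)/3 = -4/3 - q)
y = 1735/217 (y = -2*((-3 + 2²)*(-4) - 1/(-434)) = -2*((-3 + 4)*(-4) - 1*(-1/434)) = -2*(1*(-4) + 1/434) = -2*(-4 + 1/434) = -2*(-1735/434) = 1735/217 ≈ 7.9954)
G(w) = 1735/217 + w (G(w) = w + 1735/217 = 1735/217 + w)
-4045569 - G(t(48)) = -4045569 - (1735/217 + (-4/3 - 1*48)) = -4045569 - (1735/217 + (-4/3 - 48)) = -4045569 - (1735/217 - 148/3) = -4045569 - 1*(-26911/651) = -4045569 + 26911/651 = -2633638508/651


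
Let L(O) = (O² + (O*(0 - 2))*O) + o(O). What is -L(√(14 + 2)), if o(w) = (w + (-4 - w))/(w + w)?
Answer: 33/2 ≈ 16.500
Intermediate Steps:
o(w) = -2/w (o(w) = -4*1/(2*w) = -2/w)
L(O) = -O² - 2/O (L(O) = (O² + (O*(0 - 2))*O) - 2/O = (O² + (O*(-2))*O) - 2/O = (O² + (-2*O)*O) - 2/O = (O² - 2*O²) - 2/O = -O² - 2/O)
-L(√(14 + 2)) = -(-2 - (√(14 + 2))³)/(√(14 + 2)) = -(-2 - (√16)³)/(√16) = -(-2 - 1*4³)/4 = -(-2 - 1*64)/4 = -(-2 - 64)/4 = -(-66)/4 = -1*(-33/2) = 33/2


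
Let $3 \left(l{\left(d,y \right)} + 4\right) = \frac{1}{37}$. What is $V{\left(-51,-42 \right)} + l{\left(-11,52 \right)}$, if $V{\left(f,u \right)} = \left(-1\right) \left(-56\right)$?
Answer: $\frac{5773}{111} \approx 52.009$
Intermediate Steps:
$V{\left(f,u \right)} = 56$
$l{\left(d,y \right)} = - \frac{443}{111}$ ($l{\left(d,y \right)} = -4 + \frac{1}{3 \cdot 37} = -4 + \frac{1}{3} \cdot \frac{1}{37} = -4 + \frac{1}{111} = - \frac{443}{111}$)
$V{\left(-51,-42 \right)} + l{\left(-11,52 \right)} = 56 - \frac{443}{111} = \frac{5773}{111}$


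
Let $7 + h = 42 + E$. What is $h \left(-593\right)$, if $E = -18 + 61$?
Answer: $-46254$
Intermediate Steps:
$E = 43$
$h = 78$ ($h = -7 + \left(42 + 43\right) = -7 + 85 = 78$)
$h \left(-593\right) = 78 \left(-593\right) = -46254$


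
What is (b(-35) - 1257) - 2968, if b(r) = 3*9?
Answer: -4198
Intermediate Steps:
b(r) = 27
(b(-35) - 1257) - 2968 = (27 - 1257) - 2968 = -1230 - 2968 = -4198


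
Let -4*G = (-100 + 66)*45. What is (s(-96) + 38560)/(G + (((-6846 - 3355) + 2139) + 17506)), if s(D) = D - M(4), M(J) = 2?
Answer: 76924/19653 ≈ 3.9141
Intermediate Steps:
G = 765/2 (G = -(-100 + 66)*45/4 = -(-17)*45/2 = -¼*(-1530) = 765/2 ≈ 382.50)
s(D) = -2 + D (s(D) = D - 1*2 = D - 2 = -2 + D)
(s(-96) + 38560)/(G + (((-6846 - 3355) + 2139) + 17506)) = ((-2 - 96) + 38560)/(765/2 + (((-6846 - 3355) + 2139) + 17506)) = (-98 + 38560)/(765/2 + ((-10201 + 2139) + 17506)) = 38462/(765/2 + (-8062 + 17506)) = 38462/(765/2 + 9444) = 38462/(19653/2) = 38462*(2/19653) = 76924/19653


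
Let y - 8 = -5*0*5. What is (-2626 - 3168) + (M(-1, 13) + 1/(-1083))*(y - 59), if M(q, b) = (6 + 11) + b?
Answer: -2643947/361 ≈ -7324.0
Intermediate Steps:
M(q, b) = 17 + b
y = 8 (y = 8 - 5*0*5 = 8 + 0*5 = 8 + 0 = 8)
(-2626 - 3168) + (M(-1, 13) + 1/(-1083))*(y - 59) = (-2626 - 3168) + ((17 + 13) + 1/(-1083))*(8 - 59) = -5794 + (30 - 1/1083)*(-51) = -5794 + (32489/1083)*(-51) = -5794 - 552313/361 = -2643947/361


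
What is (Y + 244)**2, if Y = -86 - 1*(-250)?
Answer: 166464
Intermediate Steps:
Y = 164 (Y = -86 + 250 = 164)
(Y + 244)**2 = (164 + 244)**2 = 408**2 = 166464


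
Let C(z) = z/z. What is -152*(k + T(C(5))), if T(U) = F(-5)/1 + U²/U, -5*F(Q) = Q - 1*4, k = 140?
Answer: -108528/5 ≈ -21706.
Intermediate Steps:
C(z) = 1
F(Q) = ⅘ - Q/5 (F(Q) = -(Q - 1*4)/5 = -(Q - 4)/5 = -(-4 + Q)/5 = ⅘ - Q/5)
T(U) = 9/5 + U (T(U) = (⅘ - ⅕*(-5))/1 + U²/U = (⅘ + 1)*1 + U = (9/5)*1 + U = 9/5 + U)
-152*(k + T(C(5))) = -152*(140 + (9/5 + 1)) = -152*(140 + 14/5) = -152*714/5 = -108528/5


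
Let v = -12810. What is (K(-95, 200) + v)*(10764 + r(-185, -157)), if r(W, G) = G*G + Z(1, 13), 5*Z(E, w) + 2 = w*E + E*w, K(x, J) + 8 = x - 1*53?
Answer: -2296135974/5 ≈ -4.5923e+8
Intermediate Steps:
K(x, J) = -61 + x (K(x, J) = -8 + (x - 1*53) = -8 + (x - 53) = -8 + (-53 + x) = -61 + x)
Z(E, w) = -⅖ + 2*E*w/5 (Z(E, w) = -⅖ + (w*E + E*w)/5 = -⅖ + (E*w + E*w)/5 = -⅖ + (2*E*w)/5 = -⅖ + 2*E*w/5)
r(W, G) = 24/5 + G² (r(W, G) = G*G + (-⅖ + (⅖)*1*13) = G² + (-⅖ + 26/5) = G² + 24/5 = 24/5 + G²)
(K(-95, 200) + v)*(10764 + r(-185, -157)) = ((-61 - 95) - 12810)*(10764 + (24/5 + (-157)²)) = (-156 - 12810)*(10764 + (24/5 + 24649)) = -12966*(10764 + 123269/5) = -12966*177089/5 = -2296135974/5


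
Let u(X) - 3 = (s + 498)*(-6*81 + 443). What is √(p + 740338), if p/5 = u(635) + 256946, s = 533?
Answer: √1803418 ≈ 1342.9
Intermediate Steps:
u(X) = -44330 (u(X) = 3 + (533 + 498)*(-6*81 + 443) = 3 + 1031*(-486 + 443) = 3 + 1031*(-43) = 3 - 44333 = -44330)
p = 1063080 (p = 5*(-44330 + 256946) = 5*212616 = 1063080)
√(p + 740338) = √(1063080 + 740338) = √1803418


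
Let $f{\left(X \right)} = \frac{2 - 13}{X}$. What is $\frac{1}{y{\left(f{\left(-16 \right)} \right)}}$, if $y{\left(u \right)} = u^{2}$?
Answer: $\frac{256}{121} \approx 2.1157$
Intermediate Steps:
$f{\left(X \right)} = - \frac{11}{X}$
$\frac{1}{y{\left(f{\left(-16 \right)} \right)}} = \frac{1}{\left(- \frac{11}{-16}\right)^{2}} = \frac{1}{\left(\left(-11\right) \left(- \frac{1}{16}\right)\right)^{2}} = \frac{1}{\left(\frac{11}{16}\right)^{2}} = \frac{1}{\frac{121}{256}} = \frac{256}{121}$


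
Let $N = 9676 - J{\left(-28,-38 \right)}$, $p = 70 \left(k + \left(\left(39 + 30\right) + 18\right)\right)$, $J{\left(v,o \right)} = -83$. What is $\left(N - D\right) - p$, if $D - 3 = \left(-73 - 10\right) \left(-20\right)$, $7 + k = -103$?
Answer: $9706$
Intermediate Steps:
$k = -110$ ($k = -7 - 103 = -110$)
$D = 1663$ ($D = 3 + \left(-73 - 10\right) \left(-20\right) = 3 - -1660 = 3 + 1660 = 1663$)
$p = -1610$ ($p = 70 \left(-110 + \left(\left(39 + 30\right) + 18\right)\right) = 70 \left(-110 + \left(69 + 18\right)\right) = 70 \left(-110 + 87\right) = 70 \left(-23\right) = -1610$)
$N = 9759$ ($N = 9676 - -83 = 9676 + 83 = 9759$)
$\left(N - D\right) - p = \left(9759 - 1663\right) - -1610 = \left(9759 - 1663\right) + 1610 = 8096 + 1610 = 9706$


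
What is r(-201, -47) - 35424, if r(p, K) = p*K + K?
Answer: -26024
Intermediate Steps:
r(p, K) = K + K*p (r(p, K) = K*p + K = K + K*p)
r(-201, -47) - 35424 = -47*(1 - 201) - 35424 = -47*(-200) - 35424 = 9400 - 35424 = -26024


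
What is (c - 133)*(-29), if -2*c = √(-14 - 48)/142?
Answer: 3857 + 29*I*√62/284 ≈ 3857.0 + 0.80404*I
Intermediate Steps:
c = -I*√62/284 (c = -√(-14 - 48)/(2*142) = -√(-62)/(2*142) = -I*√62/(2*142) = -I*√62/284 ≈ -0.027725*I)
(c - 133)*(-29) = (-I*√62/284 - 133)*(-29) = (-133 - I*√62/284)*(-29) = 3857 + 29*I*√62/284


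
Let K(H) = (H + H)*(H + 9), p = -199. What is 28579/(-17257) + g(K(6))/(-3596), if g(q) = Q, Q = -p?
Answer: -106204227/62056172 ≈ -1.7114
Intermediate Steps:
K(H) = 2*H*(9 + H) (K(H) = (2*H)*(9 + H) = 2*H*(9 + H))
Q = 199 (Q = -1*(-199) = 199)
g(q) = 199
28579/(-17257) + g(K(6))/(-3596) = 28579/(-17257) + 199/(-3596) = 28579*(-1/17257) + 199*(-1/3596) = -28579/17257 - 199/3596 = -106204227/62056172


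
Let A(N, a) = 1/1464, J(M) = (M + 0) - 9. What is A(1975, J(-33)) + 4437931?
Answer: 6497130985/1464 ≈ 4.4379e+6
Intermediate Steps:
J(M) = -9 + M (J(M) = M - 9 = -9 + M)
A(N, a) = 1/1464
A(1975, J(-33)) + 4437931 = 1/1464 + 4437931 = 6497130985/1464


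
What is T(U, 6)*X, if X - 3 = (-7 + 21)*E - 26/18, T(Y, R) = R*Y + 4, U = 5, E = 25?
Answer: 107576/9 ≈ 11953.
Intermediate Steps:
T(Y, R) = 4 + R*Y
X = 3164/9 (X = 3 + ((-7 + 21)*25 - 26/18) = 3 + (14*25 - 26*1/18) = 3 + (350 - 13/9) = 3 + 3137/9 = 3164/9 ≈ 351.56)
T(U, 6)*X = (4 + 6*5)*(3164/9) = (4 + 30)*(3164/9) = 34*(3164/9) = 107576/9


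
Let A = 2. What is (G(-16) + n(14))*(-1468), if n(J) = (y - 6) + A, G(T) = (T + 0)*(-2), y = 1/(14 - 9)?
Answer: -206988/5 ≈ -41398.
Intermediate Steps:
y = ⅕ (y = 1/5 = ⅕ ≈ 0.20000)
G(T) = -2*T (G(T) = T*(-2) = -2*T)
n(J) = -19/5 (n(J) = (⅕ - 6) + 2 = -29/5 + 2 = -19/5)
(G(-16) + n(14))*(-1468) = (-2*(-16) - 19/5)*(-1468) = (32 - 19/5)*(-1468) = (141/5)*(-1468) = -206988/5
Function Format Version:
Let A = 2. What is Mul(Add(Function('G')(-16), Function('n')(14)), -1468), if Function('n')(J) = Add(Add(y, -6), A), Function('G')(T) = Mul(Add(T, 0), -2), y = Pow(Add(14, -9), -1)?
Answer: Rational(-206988, 5) ≈ -41398.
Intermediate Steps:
y = Rational(1, 5) (y = Pow(5, -1) = Rational(1, 5) ≈ 0.20000)
Function('G')(T) = Mul(-2, T) (Function('G')(T) = Mul(T, -2) = Mul(-2, T))
Function('n')(J) = Rational(-19, 5) (Function('n')(J) = Add(Add(Rational(1, 5), -6), 2) = Add(Rational(-29, 5), 2) = Rational(-19, 5))
Mul(Add(Function('G')(-16), Function('n')(14)), -1468) = Mul(Add(Mul(-2, -16), Rational(-19, 5)), -1468) = Mul(Add(32, Rational(-19, 5)), -1468) = Mul(Rational(141, 5), -1468) = Rational(-206988, 5)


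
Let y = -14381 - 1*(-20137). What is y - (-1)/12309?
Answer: 70850605/12309 ≈ 5756.0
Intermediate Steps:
y = 5756 (y = -14381 + 20137 = 5756)
y - (-1)/12309 = 5756 - (-1)/12309 = 5756 - 1*(-1/12309) = 5756 + 1/12309 = 70850605/12309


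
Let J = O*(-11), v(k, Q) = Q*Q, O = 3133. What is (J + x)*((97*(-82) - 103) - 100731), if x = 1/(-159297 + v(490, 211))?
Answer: 107578421284933/28694 ≈ 3.7492e+9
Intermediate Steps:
v(k, Q) = Q²
J = -34463 (J = 3133*(-11) = -34463)
x = -1/114776 (x = 1/(-159297 + 211²) = 1/(-159297 + 44521) = 1/(-114776) = -1/114776 ≈ -8.7126e-6)
(J + x)*((97*(-82) - 103) - 100731) = (-34463 - 1/114776)*((97*(-82) - 103) - 100731) = -3955525289*((-7954 - 103) - 100731)/114776 = -3955525289*(-8057 - 100731)/114776 = -3955525289/114776*(-108788) = 107578421284933/28694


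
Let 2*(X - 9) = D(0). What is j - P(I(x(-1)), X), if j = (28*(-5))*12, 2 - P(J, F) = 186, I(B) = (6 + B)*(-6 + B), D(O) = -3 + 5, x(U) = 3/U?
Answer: -1496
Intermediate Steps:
D(O) = 2
I(B) = (-6 + B)*(6 + B)
X = 10 (X = 9 + (1/2)*2 = 9 + 1 = 10)
P(J, F) = -184 (P(J, F) = 2 - 1*186 = 2 - 186 = -184)
j = -1680 (j = -140*12 = -1680)
j - P(I(x(-1)), X) = -1680 - 1*(-184) = -1680 + 184 = -1496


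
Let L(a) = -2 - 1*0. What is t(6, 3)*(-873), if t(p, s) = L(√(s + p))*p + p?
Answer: 5238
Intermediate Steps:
L(a) = -2 (L(a) = -2 + 0 = -2)
t(p, s) = -p (t(p, s) = -2*p + p = -p)
t(6, 3)*(-873) = -1*6*(-873) = -6*(-873) = 5238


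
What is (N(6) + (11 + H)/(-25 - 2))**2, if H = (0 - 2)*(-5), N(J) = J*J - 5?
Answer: 73984/81 ≈ 913.38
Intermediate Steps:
N(J) = -5 + J**2 (N(J) = J**2 - 5 = -5 + J**2)
H = 10 (H = -2*(-5) = 10)
(N(6) + (11 + H)/(-25 - 2))**2 = ((-5 + 6**2) + (11 + 10)/(-25 - 2))**2 = ((-5 + 36) + 21/(-27))**2 = (31 + 21*(-1/27))**2 = (31 - 7/9)**2 = (272/9)**2 = 73984/81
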